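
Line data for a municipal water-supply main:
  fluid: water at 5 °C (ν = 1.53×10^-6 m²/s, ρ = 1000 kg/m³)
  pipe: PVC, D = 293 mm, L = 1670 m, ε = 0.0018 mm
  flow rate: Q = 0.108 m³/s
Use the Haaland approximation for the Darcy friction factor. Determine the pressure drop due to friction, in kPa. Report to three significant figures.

V = 4Q/(πD²) = 4·0.108/(π·0.293²) = 1.602 m/s
Re = VD/ν = 1.602·0.293/1.53×10^-6 = 3.07×10^5 → turbulent
ε/D = 0.0018/293 = 6.14×10^-6
Haaland: f = 0.01433
h_f = f(L/D)V²/(2g) = 0.01433·(1670/0.293)·1.602²/(2·9.81) = 10.68 m
Δp = ρg·h_f = 1000·9.81·10.68 = 104.8 kPa

Δp ≈ 105 kPa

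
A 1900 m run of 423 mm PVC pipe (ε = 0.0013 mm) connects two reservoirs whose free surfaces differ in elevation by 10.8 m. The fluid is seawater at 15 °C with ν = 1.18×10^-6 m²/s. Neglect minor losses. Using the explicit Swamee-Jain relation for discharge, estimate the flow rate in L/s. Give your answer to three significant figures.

Swamee-Jain (Type II): Q = -0.965·√(gD⁵h_f/L)·ln[ε/(3.7D) + √(3.17ν²L/(gD³h_f))]
√(gD⁵h_f/L) = √(9.81·0.423⁵·10.8/1900) = 0.02748
ε/(3.7D) = 8.31×10^-7; √(3.17ν²L/(gD³h_f)) = 3.23×10^-5
Q = -0.965·0.02748·ln(3.317×10^-5) = 0.2735 m³/s
Check: V = 1.95 m/s, Re = 6.98×10^5, f = 0.01241, h_f = 10.8 m ≈ 10.8 m ✓

Q ≈ 274 L/s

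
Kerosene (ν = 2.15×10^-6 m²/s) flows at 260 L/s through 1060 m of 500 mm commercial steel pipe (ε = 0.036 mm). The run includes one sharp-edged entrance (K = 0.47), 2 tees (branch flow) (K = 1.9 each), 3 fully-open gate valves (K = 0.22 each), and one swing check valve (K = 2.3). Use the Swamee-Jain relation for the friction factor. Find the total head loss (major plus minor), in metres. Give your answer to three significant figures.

V = 4Q/(πD²) = 1.324 m/s; V²/2g = 0.08937 m
Re = 3.08×10^5, ε/D = 7.20×10^-5 → f = 0.01510 (Swamee-Jain)
Major: h_f = f(L/D)·V²/2g = 0.01510·2120·0.08937 = 2.862 m
Minor: ΣK = 7.23; h_m = ΣK·V²/2g = 0.6461 m
Total H_L = 2.862 + 0.6461 = 3.508 m

H_L ≈ 3.51 m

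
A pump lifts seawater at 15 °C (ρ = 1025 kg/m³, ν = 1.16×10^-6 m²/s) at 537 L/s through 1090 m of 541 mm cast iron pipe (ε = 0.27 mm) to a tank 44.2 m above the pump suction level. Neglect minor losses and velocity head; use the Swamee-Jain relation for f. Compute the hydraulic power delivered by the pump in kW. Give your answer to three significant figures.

P_hyd ≈ 291 kW

V = 4Q/(πD²) = 2.336 m/s; Re = 1.09×10^6; ε/D = 4.99×10^-4; f = 0.01725
h_f = f(L/D)V²/2g = 9.668 m
Total head H = z + h_f = 44.2 + 9.668 = 53.87 m
P_hyd = ρgQH = 1025·9.81·0.537·53.87 = 290.9 kW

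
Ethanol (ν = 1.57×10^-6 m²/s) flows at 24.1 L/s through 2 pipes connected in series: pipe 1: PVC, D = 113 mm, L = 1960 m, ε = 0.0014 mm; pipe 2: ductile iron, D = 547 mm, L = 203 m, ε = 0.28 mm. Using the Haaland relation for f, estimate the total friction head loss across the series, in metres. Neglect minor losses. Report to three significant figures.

H ≈ 81.8 m

Pipe 1: V = 2.403 m/s, Re = 1.73×10^5, ε/D = 1.24×10^-5, f = 0.01601, h_1 = f(L/D)V²/2g = 81.76 m
Pipe 2: V = 0.1026 m/s, Re = 3.57×10^4, ε/D = 5.12×10^-4, f = 0.02368, h_2 = f(L/D)V²/2g = 0.004710 m
Series → Q common, losses add: H = Σh = 81.76 m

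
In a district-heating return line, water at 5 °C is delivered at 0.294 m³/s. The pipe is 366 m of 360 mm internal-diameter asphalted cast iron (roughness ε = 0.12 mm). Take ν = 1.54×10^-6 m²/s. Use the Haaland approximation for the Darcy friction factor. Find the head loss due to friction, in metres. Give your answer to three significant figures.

V = 4Q/(πD²) = 4·0.294/(π·0.360²) = 2.888 m/s
Re = VD/ν = 2.888·0.360/1.54×10^-6 = 6.75×10^5 → turbulent
ε/D = 0.12/360 = 3.33×10^-4
Haaland: f = 0.01615
h_f = f(L/D)V²/(2g) = 0.01615·(366/0.360)·2.888²/(2·9.81) = 6.983 m

h_f ≈ 6.98 m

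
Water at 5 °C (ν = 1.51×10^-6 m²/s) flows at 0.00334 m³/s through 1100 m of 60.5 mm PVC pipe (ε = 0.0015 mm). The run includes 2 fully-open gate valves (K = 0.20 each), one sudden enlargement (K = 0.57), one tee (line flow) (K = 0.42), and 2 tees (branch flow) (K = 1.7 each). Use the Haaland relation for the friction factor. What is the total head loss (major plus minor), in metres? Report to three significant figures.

V = 4Q/(πD²) = 1.162 m/s; V²/2g = 0.06880 m
Re = 4.66×10^4, ε/D = 2.48×10^-5 → f = 0.02111 (Haaland)
Major: h_f = f(L/D)·V²/2g = 0.02111·18182·0.06880 = 26.41 m
Minor: ΣK = 4.79; h_m = ΣK·V²/2g = 0.3296 m
Total H_L = 26.41 + 0.3296 = 26.73 m

H_L ≈ 26.7 m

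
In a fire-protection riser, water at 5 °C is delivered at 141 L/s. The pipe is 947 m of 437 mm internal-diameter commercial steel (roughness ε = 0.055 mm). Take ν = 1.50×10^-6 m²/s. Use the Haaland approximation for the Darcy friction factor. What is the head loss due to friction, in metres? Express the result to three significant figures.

V = 4Q/(πD²) = 4·0.141/(π·0.437²) = 0.9401 m/s
Re = VD/ν = 0.9401·0.437/1.50×10^-6 = 2.74×10^5 → turbulent
ε/D = 0.055/437 = 1.26×10^-4
Haaland: f = 0.01564
h_f = f(L/D)V²/(2g) = 0.01564·(947/0.437)·0.9401²/(2·9.81) = 1.527 m

h_f ≈ 1.53 m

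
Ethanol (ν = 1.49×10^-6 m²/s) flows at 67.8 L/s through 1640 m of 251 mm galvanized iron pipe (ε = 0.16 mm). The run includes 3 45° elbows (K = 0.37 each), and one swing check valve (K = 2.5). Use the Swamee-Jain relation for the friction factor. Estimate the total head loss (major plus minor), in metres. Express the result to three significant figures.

H_L ≈ 12.5 m

V = 4Q/(πD²) = 1.370 m/s; V²/2g = 0.09569 m
Re = 2.31×10^5, ε/D = 6.37×10^-4 → f = 0.01941 (Swamee-Jain)
Major: h_f = f(L/D)·V²/2g = 0.01941·6534·0.09569 = 12.14 m
Minor: ΣK = 3.61; h_m = ΣK·V²/2g = 0.3455 m
Total H_L = 12.14 + 0.3455 = 12.48 m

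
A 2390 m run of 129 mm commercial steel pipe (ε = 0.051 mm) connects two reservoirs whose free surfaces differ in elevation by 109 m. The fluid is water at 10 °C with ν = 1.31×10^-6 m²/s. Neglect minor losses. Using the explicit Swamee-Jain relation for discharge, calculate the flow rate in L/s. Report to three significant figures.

Swamee-Jain (Type II): Q = -0.965·√(gD⁵h_f/L)·ln[ε/(3.7D) + √(3.17ν²L/(gD³h_f))]
√(gD⁵h_f/L) = √(9.81·0.129⁵·109/2390) = 0.003998
ε/(3.7D) = 1.07×10^-4; √(3.17ν²L/(gD³h_f)) = 7.53×10^-5
Q = -0.965·0.003998·ln(1.821×10^-4) = 0.03322 m³/s
Check: V = 2.54 m/s, Re = 2.50×10^5, f = 0.01797, h_f = 110 m ≈ 109 m ✓

Q ≈ 33.2 L/s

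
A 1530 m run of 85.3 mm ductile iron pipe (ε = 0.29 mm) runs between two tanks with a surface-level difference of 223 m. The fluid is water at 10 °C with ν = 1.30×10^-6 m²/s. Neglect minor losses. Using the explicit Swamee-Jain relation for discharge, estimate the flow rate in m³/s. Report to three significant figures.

Q ≈ 0.0169 m³/s

Swamee-Jain (Type II): Q = -0.965·√(gD⁵h_f/L)·ln[ε/(3.7D) + √(3.17ν²L/(gD³h_f))]
√(gD⁵h_f/L) = √(9.81·0.0853⁵·223/1530) = 0.002541
ε/(3.7D) = 9.19×10^-4; √(3.17ν²L/(gD³h_f)) = 7.77×10^-5
Q = -0.965·0.002541·ln(9.966×10^-4) = 0.01695 m³/s
Check: V = 2.97 m/s, Re = 1.95×10^5, f = 0.02793, h_f = 225 m ≈ 223 m ✓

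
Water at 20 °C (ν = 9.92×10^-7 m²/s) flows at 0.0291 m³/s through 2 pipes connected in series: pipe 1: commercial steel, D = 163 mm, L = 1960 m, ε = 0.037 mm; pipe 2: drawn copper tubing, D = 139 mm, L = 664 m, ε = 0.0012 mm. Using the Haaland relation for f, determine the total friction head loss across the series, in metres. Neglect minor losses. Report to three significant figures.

Pipe 1: V = 1.395 m/s, Re = 2.29×10^5, ε/D = 2.27×10^-4, f = 0.01677, h_1 = f(L/D)V²/2g = 19.98 m
Pipe 2: V = 1.918 m/s, Re = 2.69×10^5, ε/D = 8.63×10^-6, f = 0.01471, h_2 = f(L/D)V²/2g = 13.17 m
Series → Q common, losses add: H = Σh = 33.15 m

H ≈ 33.2 m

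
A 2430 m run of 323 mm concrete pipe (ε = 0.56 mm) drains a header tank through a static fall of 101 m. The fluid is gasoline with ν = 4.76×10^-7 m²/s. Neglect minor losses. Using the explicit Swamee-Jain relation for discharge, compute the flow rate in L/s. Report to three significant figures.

Swamee-Jain (Type II): Q = -0.965·√(gD⁵h_f/L)·ln[ε/(3.7D) + √(3.17ν²L/(gD³h_f))]
√(gD⁵h_f/L) = √(9.81·0.323⁵·101/2430) = 0.03786
ε/(3.7D) = 4.69×10^-4; √(3.17ν²L/(gD³h_f)) = 7.23×10^-6
Q = -0.965·0.03786·ln(4.758×10^-4) = 0.2795 m³/s
Check: V = 3.41 m/s, Re = 2.31×10^6, f = 0.02269, h_f = 101 m ≈ 101 m ✓

Q ≈ 280 L/s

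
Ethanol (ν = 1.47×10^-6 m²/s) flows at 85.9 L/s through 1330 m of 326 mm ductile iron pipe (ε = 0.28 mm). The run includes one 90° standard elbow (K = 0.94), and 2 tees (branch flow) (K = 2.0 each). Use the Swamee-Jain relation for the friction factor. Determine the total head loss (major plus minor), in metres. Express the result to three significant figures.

V = 4Q/(πD²) = 1.029 m/s; V²/2g = 0.05398 m
Re = 2.28×10^5, ε/D = 8.59×10^-4 → f = 0.02044 (Swamee-Jain)
Major: h_f = f(L/D)·V²/2g = 0.02044·4080·0.05398 = 4.502 m
Minor: ΣK = 4.94; h_m = ΣK·V²/2g = 0.2667 m
Total H_L = 4.502 + 0.2667 = 4.769 m

H_L ≈ 4.77 m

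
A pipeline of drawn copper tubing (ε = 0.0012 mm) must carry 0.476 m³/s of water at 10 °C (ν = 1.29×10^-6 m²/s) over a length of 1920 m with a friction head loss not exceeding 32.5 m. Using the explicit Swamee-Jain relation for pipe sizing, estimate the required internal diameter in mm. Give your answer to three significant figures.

D ≈ 422 mm

Swamee-Jain (Type III): D = 0.66·[ε^1.25·(LQ²/(gh_f))^4.75 + ν·Q^9.4·(L/(gh_f))^5.2]^0.04
LQ²/(gh_f) = 1.364; L/(gh_f) = 6.022
Term 1 = ε^1.25·(…)^4.75 = 1.74×10^-7; Term 2 = ν·Q^9.4·(…)^5.2 = 1.36×10^-5
D = 0.66·(1.74×10^-7 + 1.36×10^-5)^0.04 = 0.4218 m = 422 mm
Check: V = 3.41 m/s, Re = 1.11×10^6, f = 0.01148, h_f = 30.9 m ≈ 32.5 m ✓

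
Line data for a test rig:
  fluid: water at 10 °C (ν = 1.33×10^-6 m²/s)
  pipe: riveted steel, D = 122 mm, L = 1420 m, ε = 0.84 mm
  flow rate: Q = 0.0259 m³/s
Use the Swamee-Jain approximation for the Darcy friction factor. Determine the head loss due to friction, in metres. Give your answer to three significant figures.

h_f ≈ 99.2 m

V = 4Q/(πD²) = 4·0.0259/(π·0.122²) = 2.216 m/s
Re = VD/ν = 2.216·0.122/1.33×10^-6 = 2.03×10^5 → turbulent
ε/D = 0.84/122 = 0.00689
Swamee-Jain: f = 0.03408
h_f = f(L/D)V²/(2g) = 0.03408·(1420/0.122)·2.216²/(2·9.81) = 99.24 m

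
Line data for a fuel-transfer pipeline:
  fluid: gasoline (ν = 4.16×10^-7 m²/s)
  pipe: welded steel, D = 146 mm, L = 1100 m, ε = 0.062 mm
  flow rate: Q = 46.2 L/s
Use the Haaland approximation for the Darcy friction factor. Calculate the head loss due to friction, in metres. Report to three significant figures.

h_f ≈ 48.7 m

V = 4Q/(πD²) = 4·0.0462/(π·0.146²) = 2.760 m/s
Re = VD/ν = 2.760·0.146/4.16×10^-7 = 9.69×10^5 → turbulent
ε/D = 0.062/146 = 4.25×10^-4
Haaland: f = 0.01665
h_f = f(L/D)V²/(2g) = 0.01665·(1100/0.146)·2.760²/(2·9.81) = 48.68 m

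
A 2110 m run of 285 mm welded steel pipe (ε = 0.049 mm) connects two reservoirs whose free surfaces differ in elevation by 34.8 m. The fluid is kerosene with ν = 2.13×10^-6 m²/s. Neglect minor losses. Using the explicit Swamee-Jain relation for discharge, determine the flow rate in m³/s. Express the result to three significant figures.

Q ≈ 0.154 m³/s

Swamee-Jain (Type II): Q = -0.965·√(gD⁵h_f/L)·ln[ε/(3.7D) + √(3.17ν²L/(gD³h_f))]
√(gD⁵h_f/L) = √(9.81·0.285⁵·34.8/2110) = 0.01744
ε/(3.7D) = 4.65×10^-5; √(3.17ν²L/(gD³h_f)) = 6.20×10^-5
Q = -0.965·0.01744·ln(1.084×10^-4) = 0.1537 m³/s
Check: V = 2.41 m/s, Re = 3.22×10^5, f = 0.01595, h_f = 34.9 m ≈ 34.8 m ✓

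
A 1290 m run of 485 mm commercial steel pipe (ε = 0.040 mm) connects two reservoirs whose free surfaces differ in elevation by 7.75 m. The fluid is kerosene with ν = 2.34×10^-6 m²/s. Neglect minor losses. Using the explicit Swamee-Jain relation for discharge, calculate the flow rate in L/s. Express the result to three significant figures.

Swamee-Jain (Type II): Q = -0.965·√(gD⁵h_f/L)·ln[ε/(3.7D) + √(3.17ν²L/(gD³h_f))]
√(gD⁵h_f/L) = √(9.81·0.485⁵·7.75/1290) = 0.03977
ε/(3.7D) = 2.23×10^-5; √(3.17ν²L/(gD³h_f)) = 5.08×10^-5
Q = -0.965·0.03977·ln(7.310×10^-5) = 0.3655 m³/s
Check: V = 1.98 m/s, Re = 4.10×10^5, f = 0.01462, h_f = 7.76 m ≈ 7.75 m ✓

Q ≈ 365 L/s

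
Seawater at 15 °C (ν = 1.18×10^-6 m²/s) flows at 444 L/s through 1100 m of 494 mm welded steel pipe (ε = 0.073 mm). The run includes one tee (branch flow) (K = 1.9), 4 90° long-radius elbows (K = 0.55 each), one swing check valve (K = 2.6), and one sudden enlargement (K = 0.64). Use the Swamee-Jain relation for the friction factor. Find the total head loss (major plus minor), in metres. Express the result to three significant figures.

V = 4Q/(πD²) = 2.317 m/s; V²/2g = 0.2735 m
Re = 9.70×10^5, ε/D = 1.48×10^-4 → f = 0.01419 (Swamee-Jain)
Major: h_f = f(L/D)·V²/2g = 0.01419·2227·0.2735 = 8.641 m
Minor: ΣK = 7.34; h_m = ΣK·V²/2g = 2.008 m
Total H_L = 8.641 + 2.008 = 10.65 m

H_L ≈ 10.6 m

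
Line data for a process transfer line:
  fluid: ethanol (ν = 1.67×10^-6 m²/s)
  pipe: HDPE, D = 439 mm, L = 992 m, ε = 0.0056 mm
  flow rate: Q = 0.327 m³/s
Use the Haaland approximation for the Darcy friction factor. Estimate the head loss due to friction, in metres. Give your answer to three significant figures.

h_f ≈ 6.95 m

V = 4Q/(πD²) = 4·0.327/(π·0.439²) = 2.160 m/s
Re = VD/ν = 2.160·0.439/1.67×10^-6 = 5.68×10^5 → turbulent
ε/D = 0.0056/439 = 1.28×10^-5
Haaland: f = 0.01293
h_f = f(L/D)V²/(2g) = 0.01293·(992/0.439)·2.160²/(2·9.81) = 6.951 m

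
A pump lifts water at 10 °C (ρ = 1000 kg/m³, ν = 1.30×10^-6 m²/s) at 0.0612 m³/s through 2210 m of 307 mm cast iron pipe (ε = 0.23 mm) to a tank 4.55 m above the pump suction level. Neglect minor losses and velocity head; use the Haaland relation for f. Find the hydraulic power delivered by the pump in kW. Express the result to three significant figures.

V = 4Q/(πD²) = 0.8268 m/s; Re = 1.95×10^5; ε/D = 7.49×10^-4; f = 0.01988
h_f = f(L/D)V²/2g = 4.986 m
Total head H = z + h_f = 4.55 + 4.986 = 9.536 m
P_hyd = ρgQH = 1000·9.81·0.0612·9.536 = 5.725 kW

P_hyd ≈ 5.73 kW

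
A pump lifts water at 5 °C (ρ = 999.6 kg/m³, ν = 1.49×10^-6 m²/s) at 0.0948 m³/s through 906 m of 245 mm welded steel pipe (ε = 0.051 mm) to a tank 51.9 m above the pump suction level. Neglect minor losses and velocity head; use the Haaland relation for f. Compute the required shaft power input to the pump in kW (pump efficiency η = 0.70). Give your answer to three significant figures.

P_shaft ≈ 85.1 kW

V = 4Q/(πD²) = 2.011 m/s; Re = 3.31×10^5; ε/D = 2.08×10^-4; f = 0.01596
h_f = f(L/D)V²/2g = 12.16 m
Total head H = z + h_f = 51.9 + 12.16 = 64.06 m
P_hyd = ρgQH = 999.6·9.81·0.0948·64.06 = 59.56 kW
P_shaft = P_hyd/η = 59.56/0.70 = 85.08 kW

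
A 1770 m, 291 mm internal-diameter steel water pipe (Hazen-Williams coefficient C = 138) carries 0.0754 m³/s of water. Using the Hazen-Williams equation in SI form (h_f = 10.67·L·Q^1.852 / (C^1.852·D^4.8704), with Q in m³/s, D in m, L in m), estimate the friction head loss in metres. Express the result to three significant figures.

h_f = 10.67·1770·0.0754^1.852 / (138^1.852·0.291^4.8704) = 6.999 m

h_f ≈ 7.00 m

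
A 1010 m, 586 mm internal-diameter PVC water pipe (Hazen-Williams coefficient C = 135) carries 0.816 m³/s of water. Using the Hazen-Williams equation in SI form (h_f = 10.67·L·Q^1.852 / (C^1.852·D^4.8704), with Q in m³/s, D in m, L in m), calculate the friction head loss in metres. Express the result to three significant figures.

h_f ≈ 11.3 m

h_f = 10.67·1010·0.816^1.852 / (135^1.852·0.586^4.8704) = 11.32 m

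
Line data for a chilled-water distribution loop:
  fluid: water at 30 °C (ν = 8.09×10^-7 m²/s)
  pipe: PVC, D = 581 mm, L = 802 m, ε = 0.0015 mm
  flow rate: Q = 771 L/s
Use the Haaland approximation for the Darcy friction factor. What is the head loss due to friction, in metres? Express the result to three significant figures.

h_f ≈ 6.16 m

V = 4Q/(πD²) = 4·0.771/(π·0.581²) = 2.908 m/s
Re = VD/ν = 2.908·0.581/8.09×10^-7 = 2.09×10^6 → turbulent
ε/D = 0.0015/581 = 2.58×10^-6
Haaland: f = 0.01035
h_f = f(L/D)V²/(2g) = 0.01035·(802/0.581)·2.908²/(2·9.81) = 6.155 m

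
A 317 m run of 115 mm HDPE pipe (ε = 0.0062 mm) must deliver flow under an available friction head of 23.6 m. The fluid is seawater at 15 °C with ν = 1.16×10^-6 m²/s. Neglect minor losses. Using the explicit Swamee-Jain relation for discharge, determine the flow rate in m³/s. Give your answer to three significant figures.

Swamee-Jain (Type II): Q = -0.965·√(gD⁵h_f/L)·ln[ε/(3.7D) + √(3.17ν²L/(gD³h_f))]
√(gD⁵h_f/L) = √(9.81·0.115⁵·23.6/317) = 0.003833
ε/(3.7D) = 1.46×10^-5; √(3.17ν²L/(gD³h_f)) = 6.20×10^-5
Q = -0.965·0.003833·ln(7.654×10^-5) = 0.03505 m³/s
Check: V = 3.37 m/s, Re = 3.35×10^5, f = 0.01473, h_f = 23.6 m ≈ 23.6 m ✓

Q ≈ 0.0351 m³/s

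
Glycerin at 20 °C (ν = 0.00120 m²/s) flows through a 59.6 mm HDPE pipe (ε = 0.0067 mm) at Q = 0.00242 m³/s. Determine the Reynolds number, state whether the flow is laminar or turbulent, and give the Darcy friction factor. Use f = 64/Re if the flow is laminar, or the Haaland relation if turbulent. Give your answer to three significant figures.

Re ≈ 43.1; laminar; f = 64/Re ≈ 1.49

V = 4Q/(πD²) = 0.8674 m/s
Re = VD/ν = 0.8674·0.0596/0.00120 = 43.1
Re < 2300 → laminar → f = 64/Re = 1.486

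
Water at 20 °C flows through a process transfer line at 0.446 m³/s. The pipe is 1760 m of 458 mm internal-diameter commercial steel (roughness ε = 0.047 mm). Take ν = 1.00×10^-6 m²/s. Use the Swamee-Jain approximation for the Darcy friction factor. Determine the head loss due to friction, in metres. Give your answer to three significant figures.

h_f ≈ 19.1 m

V = 4Q/(πD²) = 4·0.446/(π·0.458²) = 2.707 m/s
Re = VD/ν = 2.707·0.458/1.00×10^-6 = 1.24×10^6 → turbulent
ε/D = 0.047/458 = 1.03×10^-4
Swamee-Jain: f = 0.01332
h_f = f(L/D)V²/(2g) = 0.01332·(1760/0.458)·2.707²/(2·9.81) = 19.12 m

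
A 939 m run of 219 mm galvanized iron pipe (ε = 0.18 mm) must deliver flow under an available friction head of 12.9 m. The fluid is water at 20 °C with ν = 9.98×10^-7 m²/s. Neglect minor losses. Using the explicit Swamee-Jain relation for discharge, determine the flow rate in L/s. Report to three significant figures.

Q ≈ 65.4 L/s

Swamee-Jain (Type II): Q = -0.965·√(gD⁵h_f/L)·ln[ε/(3.7D) + √(3.17ν²L/(gD³h_f))]
√(gD⁵h_f/L) = √(9.81·0.219⁵·12.9/939) = 0.008240
ε/(3.7D) = 2.22×10^-4; √(3.17ν²L/(gD³h_f)) = 4.72×10^-5
Q = -0.965·0.008240·ln(2.694×10^-4) = 0.06535 m³/s
Check: V = 1.73 m/s, Re = 3.81×10^5, f = 0.01975, h_f = 13.0 m ≈ 12.9 m ✓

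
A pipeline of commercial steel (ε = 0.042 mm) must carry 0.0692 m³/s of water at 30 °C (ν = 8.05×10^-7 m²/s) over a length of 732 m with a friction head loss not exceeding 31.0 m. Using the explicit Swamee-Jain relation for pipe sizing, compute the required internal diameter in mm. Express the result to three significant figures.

Swamee-Jain (Type III): D = 0.66·[ε^1.25·(LQ²/(gh_f))^4.75 + ν·Q^9.4·(L/(gh_f))^5.2]^0.04
LQ²/(gh_f) = 0.01153; L/(gh_f) = 2.407
Term 1 = ε^1.25·(…)^4.75 = 2.10×10^-15; Term 2 = ν·Q^9.4·(…)^5.2 = 9.69×10^-16
D = 0.66·(2.10×10^-15 + 9.69×10^-16)^0.04 = 0.1734 m = 173 mm
Check: V = 2.93 m/s, Re = 6.31×10^5, f = 0.01563, h_f = 28.9 m ≈ 31.0 m ✓

D ≈ 173 mm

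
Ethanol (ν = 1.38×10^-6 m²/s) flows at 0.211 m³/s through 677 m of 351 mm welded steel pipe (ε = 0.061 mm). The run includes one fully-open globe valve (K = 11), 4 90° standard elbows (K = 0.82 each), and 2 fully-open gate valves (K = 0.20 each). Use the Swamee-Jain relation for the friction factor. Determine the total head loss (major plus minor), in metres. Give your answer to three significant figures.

H_L ≈ 10.6 m

V = 4Q/(πD²) = 2.181 m/s; V²/2g = 0.2424 m
Re = 5.55×10^5, ε/D = 1.74×10^-4 → f = 0.01512 (Swamee-Jain)
Major: h_f = f(L/D)·V²/2g = 0.01512·1929·0.2424 = 7.067 m
Minor: ΣK = 14.7; h_m = ΣK·V²/2g = 3.558 m
Total H_L = 7.067 + 3.558 = 10.63 m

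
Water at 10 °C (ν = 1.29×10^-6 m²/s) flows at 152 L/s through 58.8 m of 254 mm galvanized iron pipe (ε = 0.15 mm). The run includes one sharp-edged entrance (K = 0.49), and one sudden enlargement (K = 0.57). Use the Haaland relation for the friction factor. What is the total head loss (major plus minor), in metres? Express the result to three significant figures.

H_L ≈ 2.40 m

V = 4Q/(πD²) = 3.000 m/s; V²/2g = 0.4586 m
Re = 5.91×10^5, ε/D = 5.91×10^-4 → f = 0.01802 (Haaland)
Major: h_f = f(L/D)·V²/2g = 0.01802·231.5·0.4586 = 1.913 m
Minor: ΣK = 1.06; h_m = ΣK·V²/2g = 0.4862 m
Total H_L = 1.913 + 0.4862 = 2.399 m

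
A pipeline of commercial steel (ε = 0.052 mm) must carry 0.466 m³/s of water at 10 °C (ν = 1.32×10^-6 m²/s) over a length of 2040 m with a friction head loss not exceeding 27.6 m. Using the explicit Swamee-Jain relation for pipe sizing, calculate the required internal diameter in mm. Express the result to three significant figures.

Swamee-Jain (Type III): D = 0.66·[ε^1.25·(LQ²/(gh_f))^4.75 + ν·Q^9.4·(L/(gh_f))^5.2]^0.04
LQ²/(gh_f) = 1.636; L/(gh_f) = 7.534
Term 1 = ε^1.25·(…)^4.75 = 4.58×10^-5; Term 2 = ν·Q^9.4·(…)^5.2 = 3.66×10^-5
D = 0.66·(4.58×10^-5 + 3.66×10^-5)^0.04 = 0.4531 m = 453 mm
Check: V = 2.89 m/s, Re = 9.92×10^5, f = 0.01373, h_f = 26.3 m ≈ 27.6 m ✓

D ≈ 453 mm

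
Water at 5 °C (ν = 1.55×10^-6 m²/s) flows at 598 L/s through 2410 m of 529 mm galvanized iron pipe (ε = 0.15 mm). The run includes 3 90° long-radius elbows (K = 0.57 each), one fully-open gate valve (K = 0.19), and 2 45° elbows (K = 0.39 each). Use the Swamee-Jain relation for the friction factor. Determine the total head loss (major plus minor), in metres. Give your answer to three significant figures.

V = 4Q/(πD²) = 2.721 m/s; V²/2g = 0.3773 m
Re = 9.29×10^5, ε/D = 2.84×10^-4 → f = 0.01566 (Swamee-Jain)
Major: h_f = f(L/D)·V²/2g = 0.01566·4556·0.3773 = 26.92 m
Minor: ΣK = 2.68; h_m = ΣK·V²/2g = 1.011 m
Total H_L = 26.92 + 1.011 = 27.93 m

H_L ≈ 27.9 m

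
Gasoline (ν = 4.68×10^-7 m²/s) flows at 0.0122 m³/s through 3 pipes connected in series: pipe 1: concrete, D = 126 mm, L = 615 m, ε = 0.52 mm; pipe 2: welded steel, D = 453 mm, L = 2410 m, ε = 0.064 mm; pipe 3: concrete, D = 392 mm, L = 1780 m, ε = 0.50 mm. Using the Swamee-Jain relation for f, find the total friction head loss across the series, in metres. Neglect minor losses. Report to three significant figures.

Pipe 1: V = 0.9784 m/s, Re = 2.63×10^5, ε/D = 0.00413, f = 0.02924, h_1 = f(L/D)V²/2g = 6.964 m
Pipe 2: V = 0.07570 m/s, Re = 7.33×10^4, ε/D = 1.41×10^-4, f = 0.01978, h_2 = f(L/D)V²/2g = 0.03073 m
Pipe 3: V = 0.1011 m/s, Re = 8.47×10^4, ε/D = 0.00128, f = 0.02359, h_3 = f(L/D)V²/2g = 0.05580 m
Series → Q common, losses add: H = Σh = 7.050 m

H ≈ 7.05 m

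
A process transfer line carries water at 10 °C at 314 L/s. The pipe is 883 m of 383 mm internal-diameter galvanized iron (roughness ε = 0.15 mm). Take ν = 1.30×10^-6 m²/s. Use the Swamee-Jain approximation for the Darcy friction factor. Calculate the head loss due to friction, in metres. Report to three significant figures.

V = 4Q/(πD²) = 4·0.314/(π·0.383²) = 2.725 m/s
Re = VD/ν = 2.725·0.383/1.30×10^-6 = 8.03×10^5 → turbulent
ε/D = 0.15/383 = 3.92×10^-4
Swamee-Jain: f = 0.01666
h_f = f(L/D)V²/(2g) = 0.01666·(883/0.383)·2.725²/(2·9.81) = 14.54 m

h_f ≈ 14.5 m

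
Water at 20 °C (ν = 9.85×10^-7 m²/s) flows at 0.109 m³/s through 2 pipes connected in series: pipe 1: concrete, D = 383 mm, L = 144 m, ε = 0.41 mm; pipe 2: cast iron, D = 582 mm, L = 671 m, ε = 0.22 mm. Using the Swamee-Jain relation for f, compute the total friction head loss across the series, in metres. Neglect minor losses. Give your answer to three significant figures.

Pipe 1: V = 0.9461 m/s, Re = 3.68×10^5, ε/D = 0.00107, f = 0.02086, h_1 = f(L/D)V²/2g = 0.3579 m
Pipe 2: V = 0.4097 m/s, Re = 2.42×10^5, ε/D = 3.78×10^-4, f = 0.01792, h_2 = f(L/D)V²/2g = 0.1768 m
Series → Q common, losses add: H = Σh = 0.5347 m

H ≈ 0.535 m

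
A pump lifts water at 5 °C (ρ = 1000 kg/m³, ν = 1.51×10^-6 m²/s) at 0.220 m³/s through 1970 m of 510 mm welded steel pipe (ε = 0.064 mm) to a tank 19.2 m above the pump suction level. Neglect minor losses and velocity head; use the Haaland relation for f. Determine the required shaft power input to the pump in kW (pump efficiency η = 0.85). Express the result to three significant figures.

V = 4Q/(πD²) = 1.077 m/s; Re = 3.64×10^5; ε/D = 1.25×10^-4; f = 0.01508
h_f = f(L/D)V²/2g = 3.443 m
Total head H = z + h_f = 19.2 + 3.443 = 22.64 m
P_hyd = ρgQH = 1000·9.81·0.220·22.64 = 48.87 kW
P_shaft = P_hyd/η = 48.87/0.85 = 57.49 kW

P_shaft ≈ 57.5 kW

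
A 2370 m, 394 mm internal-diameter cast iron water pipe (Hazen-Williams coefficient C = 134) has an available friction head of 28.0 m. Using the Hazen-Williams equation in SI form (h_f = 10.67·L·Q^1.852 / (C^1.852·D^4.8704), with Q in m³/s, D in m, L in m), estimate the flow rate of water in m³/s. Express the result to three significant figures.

Q ≈ 0.293 m³/s

Rearranging: Q = [h_f·C^1.852·D^4.8704 / (10.67·L)]^(1/1.852)
Q = [28.0·134^1.852·0.394^4.8704 / (10.67·2370)]^0.540 = 0.2933 m³/s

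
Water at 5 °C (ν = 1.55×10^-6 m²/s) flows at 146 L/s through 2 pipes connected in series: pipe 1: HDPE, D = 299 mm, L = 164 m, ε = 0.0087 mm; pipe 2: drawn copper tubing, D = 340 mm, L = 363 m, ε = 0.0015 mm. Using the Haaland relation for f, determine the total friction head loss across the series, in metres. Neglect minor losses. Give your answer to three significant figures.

Pipe 1: V = 2.079 m/s, Re = 4.01×10^5, ε/D = 2.91×10^-5, f = 0.01389, h_1 = f(L/D)V²/2g = 1.679 m
Pipe 2: V = 1.608 m/s, Re = 3.53×10^5, ε/D = 4.41×10^-6, f = 0.01396, h_2 = f(L/D)V²/2g = 1.964 m
Series → Q common, losses add: H = Σh = 3.643 m

H ≈ 3.64 m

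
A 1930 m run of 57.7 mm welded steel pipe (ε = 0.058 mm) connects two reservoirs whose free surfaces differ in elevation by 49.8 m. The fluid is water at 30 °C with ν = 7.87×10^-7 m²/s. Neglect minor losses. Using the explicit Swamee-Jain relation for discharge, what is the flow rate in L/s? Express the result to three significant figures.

Q ≈ 2.97 L/s

Swamee-Jain (Type II): Q = -0.965·√(gD⁵h_f/L)·ln[ε/(3.7D) + √(3.17ν²L/(gD³h_f))]
√(gD⁵h_f/L) = √(9.81·0.0577⁵·49.8/1930) = 4.024×10^-4
ε/(3.7D) = 2.72×10^-4; √(3.17ν²L/(gD³h_f)) = 2.01×10^-4
Q = -0.965·4.024×10^-4·ln(4.726×10^-4) = 0.002973 m³/s
Check: V = 1.14 m/s, Re = 8.34×10^4, f = 0.02277, h_f = 50.2 m ≈ 49.8 m ✓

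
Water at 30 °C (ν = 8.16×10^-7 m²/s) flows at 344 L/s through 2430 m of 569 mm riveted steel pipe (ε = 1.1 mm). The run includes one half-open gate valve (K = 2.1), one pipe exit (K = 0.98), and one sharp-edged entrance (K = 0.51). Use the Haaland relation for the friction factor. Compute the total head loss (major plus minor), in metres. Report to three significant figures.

H_L ≈ 9.67 m

V = 4Q/(πD²) = 1.353 m/s; V²/2g = 0.09328 m
Re = 9.43×10^5, ε/D = 0.00193 → f = 0.02343 (Haaland)
Major: h_f = f(L/D)·V²/2g = 0.02343·4271·0.09328 = 9.335 m
Minor: ΣK = 3.59; h_m = ΣK·V²/2g = 0.3349 m
Total H_L = 9.335 + 0.3349 = 9.670 m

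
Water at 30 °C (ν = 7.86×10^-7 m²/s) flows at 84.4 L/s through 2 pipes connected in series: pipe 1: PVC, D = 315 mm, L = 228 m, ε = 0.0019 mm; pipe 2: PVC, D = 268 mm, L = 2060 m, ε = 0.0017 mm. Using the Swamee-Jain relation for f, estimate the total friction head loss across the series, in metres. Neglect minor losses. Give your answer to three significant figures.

H ≈ 12.1 m

Pipe 1: V = 1.083 m/s, Re = 4.34×10^5, ε/D = 6.03×10^-6, f = 0.01352, h_1 = f(L/D)V²/2g = 0.5849 m
Pipe 2: V = 1.496 m/s, Re = 5.10×10^5, ε/D = 6.34×10^-6, f = 0.01315, h_2 = f(L/D)V²/2g = 11.53 m
Series → Q common, losses add: H = Σh = 12.12 m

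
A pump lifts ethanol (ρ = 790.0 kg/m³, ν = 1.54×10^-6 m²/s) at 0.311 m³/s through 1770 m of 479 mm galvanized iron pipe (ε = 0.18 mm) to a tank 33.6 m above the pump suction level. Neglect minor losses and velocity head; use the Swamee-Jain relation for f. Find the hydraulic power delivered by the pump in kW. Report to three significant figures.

V = 4Q/(πD²) = 1.726 m/s; Re = 5.37×10^5; ε/D = 3.76×10^-4; f = 0.01687
h_f = f(L/D)V²/2g = 9.466 m
Total head H = z + h_f = 33.6 + 9.466 = 43.07 m
P_hyd = ρgQH = 790.0·9.81·0.311·43.07 = 103.8 kW

P_hyd ≈ 104 kW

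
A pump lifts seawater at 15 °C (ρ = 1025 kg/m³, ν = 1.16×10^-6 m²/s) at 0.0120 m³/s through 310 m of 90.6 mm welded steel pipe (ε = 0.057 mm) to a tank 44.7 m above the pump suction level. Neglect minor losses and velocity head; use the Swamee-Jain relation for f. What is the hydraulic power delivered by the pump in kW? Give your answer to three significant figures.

V = 4Q/(πD²) = 1.861 m/s; Re = 1.45×10^5; ε/D = 6.29×10^-4; f = 0.02014
h_f = f(L/D)V²/2g = 12.17 m
Total head H = z + h_f = 44.7 + 12.17 = 56.87 m
P_hyd = ρgQH = 1025·9.81·0.0120·56.87 = 6.862 kW

P_hyd ≈ 6.86 kW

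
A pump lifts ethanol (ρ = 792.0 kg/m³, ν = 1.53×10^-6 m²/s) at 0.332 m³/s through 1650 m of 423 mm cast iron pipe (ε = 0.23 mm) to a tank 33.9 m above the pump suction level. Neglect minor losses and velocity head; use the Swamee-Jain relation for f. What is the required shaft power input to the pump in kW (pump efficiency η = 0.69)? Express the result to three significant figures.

P_shaft ≈ 201 kW

V = 4Q/(πD²) = 2.362 m/s; Re = 6.53×10^5; ε/D = 5.44×10^-4; f = 0.01784
h_f = f(L/D)V²/2g = 19.79 m
Total head H = z + h_f = 33.9 + 19.79 = 53.69 m
P_hyd = ρgQH = 792.0·9.81·0.332·53.69 = 138.5 kW
P_shaft = P_hyd/η = 138.5/0.69 = 200.7 kW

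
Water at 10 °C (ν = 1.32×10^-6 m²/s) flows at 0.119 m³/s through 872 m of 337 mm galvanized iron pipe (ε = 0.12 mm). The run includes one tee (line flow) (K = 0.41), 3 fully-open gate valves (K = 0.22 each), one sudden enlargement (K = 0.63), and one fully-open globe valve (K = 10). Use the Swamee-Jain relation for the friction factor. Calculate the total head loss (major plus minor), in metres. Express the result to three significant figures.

H_L ≈ 5.11 m

V = 4Q/(πD²) = 1.334 m/s; V²/2g = 0.09072 m
Re = 3.41×10^5, ε/D = 3.56×10^-4 → f = 0.01726 (Swamee-Jain)
Major: h_f = f(L/D)·V²/2g = 0.01726·2588·0.09072 = 4.052 m
Minor: ΣK = 11.7; h_m = ΣK·V²/2g = 1.061 m
Total H_L = 4.052 + 1.061 = 5.114 m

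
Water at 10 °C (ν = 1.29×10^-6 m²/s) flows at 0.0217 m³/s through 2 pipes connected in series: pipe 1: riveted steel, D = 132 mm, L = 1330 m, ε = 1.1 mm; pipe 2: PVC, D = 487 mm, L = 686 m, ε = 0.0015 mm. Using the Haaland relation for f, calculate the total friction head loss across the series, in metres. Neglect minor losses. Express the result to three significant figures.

H ≈ 46.7 m

Pipe 1: V = 1.586 m/s, Re = 1.62×10^5, ε/D = 0.00833, f = 0.03613, h_1 = f(L/D)V²/2g = 46.65 m
Pipe 2: V = 0.1165 m/s, Re = 4.40×10^4, ε/D = 3.08×10^-6, f = 0.02133, h_2 = f(L/D)V²/2g = 0.02078 m
Series → Q common, losses add: H = Σh = 46.67 m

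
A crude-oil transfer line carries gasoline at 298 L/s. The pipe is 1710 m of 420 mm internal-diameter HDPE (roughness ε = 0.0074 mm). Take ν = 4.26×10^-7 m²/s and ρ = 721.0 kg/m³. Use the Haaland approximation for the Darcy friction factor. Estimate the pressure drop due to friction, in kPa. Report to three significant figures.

V = 4Q/(πD²) = 4·0.298/(π·0.420²) = 2.151 m/s
Re = VD/ν = 2.151·0.420/4.26×10^-7 = 2.12×10^6 → turbulent
ε/D = 0.0074/420 = 1.76×10^-5
Haaland: f = 0.01079
h_f = f(L/D)V²/(2g) = 0.01079·(1710/0.420)·2.151²/(2·9.81) = 10.36 m
Δp = ρg·h_f = 721.0·9.81·10.36 = 73.29 kPa

Δp ≈ 73.3 kPa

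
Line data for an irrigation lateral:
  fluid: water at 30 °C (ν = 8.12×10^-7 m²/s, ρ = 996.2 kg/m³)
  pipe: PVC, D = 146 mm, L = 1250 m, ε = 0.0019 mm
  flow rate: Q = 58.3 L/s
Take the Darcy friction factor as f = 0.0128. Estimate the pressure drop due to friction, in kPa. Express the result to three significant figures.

V = 4Q/(πD²) = 4·0.0583/(π·0.146²) = 3.482 m/s
h_f = f(L/D)V²/(2g) = 0.01280·(1250/0.146)·3.482²/(2·9.81) = 67.74 m
Δp = ρg·h_f = 996.2·9.81·67.74 = 662.0 kPa

Δp ≈ 662 kPa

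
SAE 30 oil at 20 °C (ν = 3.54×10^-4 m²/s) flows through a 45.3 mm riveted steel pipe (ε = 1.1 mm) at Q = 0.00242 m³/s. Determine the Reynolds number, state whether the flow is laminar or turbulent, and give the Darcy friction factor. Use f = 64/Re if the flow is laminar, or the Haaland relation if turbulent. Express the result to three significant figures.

V = 4Q/(πD²) = 1.502 m/s
Re = VD/ν = 1.502·0.0453/3.54×10^-4 = 192
Re < 2300 → laminar → f = 64/Re = 0.3331

Re ≈ 192; laminar; f = 64/Re ≈ 0.333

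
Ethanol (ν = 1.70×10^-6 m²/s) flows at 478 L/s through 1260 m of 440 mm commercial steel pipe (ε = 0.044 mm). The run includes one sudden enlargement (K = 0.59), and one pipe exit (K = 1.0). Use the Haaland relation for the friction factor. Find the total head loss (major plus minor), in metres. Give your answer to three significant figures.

H_L ≈ 20.4 m

V = 4Q/(πD²) = 3.144 m/s; V²/2g = 0.5037 m
Re = 8.14×10^5, ε/D = 1.00×10^-4 → f = 0.01356 (Haaland)
Major: h_f = f(L/D)·V²/2g = 0.01356·2864·0.5037 = 19.57 m
Minor: ΣK = 1.59; h_m = ΣK·V²/2g = 0.8009 m
Total H_L = 19.57 + 0.8009 = 20.37 m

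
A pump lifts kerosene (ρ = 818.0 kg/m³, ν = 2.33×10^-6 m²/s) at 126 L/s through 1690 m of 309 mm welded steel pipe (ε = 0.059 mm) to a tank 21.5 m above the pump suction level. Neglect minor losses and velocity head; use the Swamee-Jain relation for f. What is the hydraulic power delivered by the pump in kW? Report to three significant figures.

V = 4Q/(πD²) = 1.680 m/s; Re = 2.23×10^5; ε/D = 1.91×10^-4; f = 0.01683
h_f = f(L/D)V²/2g = 13.24 m
Total head H = z + h_f = 21.5 + 13.24 = 34.74 m
P_hyd = ρgQH = 818.0·9.81·0.126·34.74 = 35.13 kW

P_hyd ≈ 35.1 kW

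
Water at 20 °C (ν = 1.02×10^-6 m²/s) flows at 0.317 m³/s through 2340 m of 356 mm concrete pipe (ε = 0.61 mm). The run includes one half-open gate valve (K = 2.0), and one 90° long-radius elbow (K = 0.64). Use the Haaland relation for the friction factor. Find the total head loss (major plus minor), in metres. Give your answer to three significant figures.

H_L ≈ 78.5 m

V = 4Q/(πD²) = 3.185 m/s; V²/2g = 0.5169 m
Re = 1.11×10^6, ε/D = 0.00171 → f = 0.02269 (Haaland)
Major: h_f = f(L/D)·V²/2g = 0.02269·6573·0.5169 = 77.11 m
Minor: ΣK = 2.64; h_m = ΣK·V²/2g = 1.365 m
Total H_L = 77.11 + 1.365 = 78.48 m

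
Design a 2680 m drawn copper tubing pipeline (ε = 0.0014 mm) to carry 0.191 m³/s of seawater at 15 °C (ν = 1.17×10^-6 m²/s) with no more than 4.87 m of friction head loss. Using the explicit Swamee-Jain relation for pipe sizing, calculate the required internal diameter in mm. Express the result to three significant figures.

D ≈ 474 mm

Swamee-Jain (Type III): D = 0.66·[ε^1.25·(LQ²/(gh_f))^4.75 + ν·Q^9.4·(L/(gh_f))^5.2]^0.04
LQ²/(gh_f) = 2.046; L/(gh_f) = 56.10
Term 1 = ε^1.25·(…)^4.75 = 1.45×10^-6; Term 2 = ν·Q^9.4·(…)^5.2 = 2.54×10^-4
D = 0.66·(1.45×10^-6 + 2.54×10^-4)^0.04 = 0.4740 m = 474 mm
Check: V = 1.08 m/s, Re = 4.38×10^5, f = 0.01345, h_f = 4.54 m ≈ 4.87 m ✓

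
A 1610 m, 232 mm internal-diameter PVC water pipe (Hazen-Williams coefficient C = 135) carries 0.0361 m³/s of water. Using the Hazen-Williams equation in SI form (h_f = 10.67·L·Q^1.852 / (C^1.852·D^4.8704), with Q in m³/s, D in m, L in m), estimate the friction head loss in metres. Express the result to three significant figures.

h_f ≈ 5.11 m

h_f = 10.67·1610·0.0361^1.852 / (135^1.852·0.232^4.8704) = 5.110 m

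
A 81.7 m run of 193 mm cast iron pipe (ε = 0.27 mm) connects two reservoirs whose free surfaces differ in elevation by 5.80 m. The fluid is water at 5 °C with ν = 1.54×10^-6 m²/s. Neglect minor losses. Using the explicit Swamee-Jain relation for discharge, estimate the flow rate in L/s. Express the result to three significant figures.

Q ≈ 103 L/s

Swamee-Jain (Type II): Q = -0.965·√(gD⁵h_f/L)·ln[ε/(3.7D) + √(3.17ν²L/(gD³h_f))]
√(gD⁵h_f/L) = √(9.81·0.193⁵·5.80/81.7) = 0.01366
ε/(3.7D) = 3.78×10^-4; √(3.17ν²L/(gD³h_f)) = 3.88×10^-5
Q = -0.965·0.01366·ln(4.168×10^-4) = 0.1026 m³/s
Check: V = 3.51 m/s, Re = 4.39×10^5, f = 0.02201, h_f = 5.84 m ≈ 5.80 m ✓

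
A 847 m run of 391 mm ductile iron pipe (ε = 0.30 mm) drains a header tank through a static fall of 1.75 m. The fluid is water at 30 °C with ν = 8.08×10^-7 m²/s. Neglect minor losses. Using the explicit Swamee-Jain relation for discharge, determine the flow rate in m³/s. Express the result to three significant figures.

Q ≈ 0.109 m³/s

Swamee-Jain (Type II): Q = -0.965·√(gD⁵h_f/L)·ln[ε/(3.7D) + √(3.17ν²L/(gD³h_f))]
√(gD⁵h_f/L) = √(9.81·0.391⁵·1.75/847) = 0.01361
ε/(3.7D) = 2.07×10^-4; √(3.17ν²L/(gD³h_f)) = 4.13×10^-5
Q = -0.965·0.01361·ln(2.487×10^-4) = 0.1090 m³/s
Check: V = 0.908 m/s, Re = 4.39×10^5, f = 0.01937, h_f = 1.76 m ≈ 1.75 m ✓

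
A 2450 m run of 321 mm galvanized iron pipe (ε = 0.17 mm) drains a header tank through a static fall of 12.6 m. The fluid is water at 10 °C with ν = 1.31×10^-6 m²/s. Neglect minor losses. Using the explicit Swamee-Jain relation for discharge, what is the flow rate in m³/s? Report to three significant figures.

Q ≈ 0.108 m³/s

Swamee-Jain (Type II): Q = -0.965·√(gD⁵h_f/L)·ln[ε/(3.7D) + √(3.17ν²L/(gD³h_f))]
√(gD⁵h_f/L) = √(9.81·0.321⁵·12.6/2450) = 0.01311
ε/(3.7D) = 1.43×10^-4; √(3.17ν²L/(gD³h_f)) = 5.71×10^-5
Q = -0.965·0.01311·ln(2.002×10^-4) = 0.1078 m³/s
Check: V = 1.33 m/s, Re = 3.26×10^5, f = 0.01839, h_f = 12.7 m ≈ 12.6 m ✓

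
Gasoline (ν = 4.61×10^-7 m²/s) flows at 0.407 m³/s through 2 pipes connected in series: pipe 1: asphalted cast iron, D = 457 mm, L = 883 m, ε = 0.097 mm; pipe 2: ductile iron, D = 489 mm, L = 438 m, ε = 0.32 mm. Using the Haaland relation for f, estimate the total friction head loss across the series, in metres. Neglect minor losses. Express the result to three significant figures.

H ≈ 12.5 m

Pipe 1: V = 2.481 m/s, Re = 2.46×10^6, ε/D = 2.12×10^-4, f = 0.01428, h_1 = f(L/D)V²/2g = 8.655 m
Pipe 2: V = 2.167 m/s, Re = 2.30×10^6, ε/D = 6.54×10^-4, f = 0.01795, h_2 = f(L/D)V²/2g = 3.849 m
Series → Q common, losses add: H = Σh = 12.50 m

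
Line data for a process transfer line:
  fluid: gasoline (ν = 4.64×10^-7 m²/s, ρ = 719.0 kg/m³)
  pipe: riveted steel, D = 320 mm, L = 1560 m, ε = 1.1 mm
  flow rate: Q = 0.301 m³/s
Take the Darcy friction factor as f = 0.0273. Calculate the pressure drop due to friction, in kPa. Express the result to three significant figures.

V = 4Q/(πD²) = 4·0.301/(π·0.320²) = 3.743 m/s
h_f = f(L/D)V²/(2g) = 0.02730·(1560/0.320)·3.743²/(2·9.81) = 95.01 m
Δp = ρg·h_f = 719.0·9.81·95.01 = 670.2 kPa

Δp ≈ 670 kPa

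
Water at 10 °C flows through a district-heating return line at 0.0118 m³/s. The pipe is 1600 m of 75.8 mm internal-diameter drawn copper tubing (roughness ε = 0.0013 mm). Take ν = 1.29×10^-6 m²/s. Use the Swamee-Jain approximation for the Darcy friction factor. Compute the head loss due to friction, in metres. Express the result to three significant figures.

h_f ≈ 121 m

V = 4Q/(πD²) = 4·0.0118/(π·0.0758²) = 2.615 m/s
Re = VD/ν = 2.615·0.0758/1.29×10^-6 = 1.54×10^5 → turbulent
ε/D = 0.0013/75.8 = 1.72×10^-5
Swamee-Jain: f = 0.01650
h_f = f(L/D)V²/(2g) = 0.01650·(1600/0.0758)·2.615²/(2·9.81) = 121.4 m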